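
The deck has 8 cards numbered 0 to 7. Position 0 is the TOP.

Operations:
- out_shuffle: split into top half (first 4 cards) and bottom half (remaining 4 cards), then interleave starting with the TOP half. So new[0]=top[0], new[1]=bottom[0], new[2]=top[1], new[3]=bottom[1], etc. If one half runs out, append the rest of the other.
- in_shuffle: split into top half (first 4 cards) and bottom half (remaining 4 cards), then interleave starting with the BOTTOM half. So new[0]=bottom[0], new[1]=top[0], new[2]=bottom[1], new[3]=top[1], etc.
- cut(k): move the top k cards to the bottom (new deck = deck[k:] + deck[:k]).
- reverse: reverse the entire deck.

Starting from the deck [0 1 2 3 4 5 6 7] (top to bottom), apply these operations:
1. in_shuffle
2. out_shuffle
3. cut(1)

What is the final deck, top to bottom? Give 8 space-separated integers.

After op 1 (in_shuffle): [4 0 5 1 6 2 7 3]
After op 2 (out_shuffle): [4 6 0 2 5 7 1 3]
After op 3 (cut(1)): [6 0 2 5 7 1 3 4]

Answer: 6 0 2 5 7 1 3 4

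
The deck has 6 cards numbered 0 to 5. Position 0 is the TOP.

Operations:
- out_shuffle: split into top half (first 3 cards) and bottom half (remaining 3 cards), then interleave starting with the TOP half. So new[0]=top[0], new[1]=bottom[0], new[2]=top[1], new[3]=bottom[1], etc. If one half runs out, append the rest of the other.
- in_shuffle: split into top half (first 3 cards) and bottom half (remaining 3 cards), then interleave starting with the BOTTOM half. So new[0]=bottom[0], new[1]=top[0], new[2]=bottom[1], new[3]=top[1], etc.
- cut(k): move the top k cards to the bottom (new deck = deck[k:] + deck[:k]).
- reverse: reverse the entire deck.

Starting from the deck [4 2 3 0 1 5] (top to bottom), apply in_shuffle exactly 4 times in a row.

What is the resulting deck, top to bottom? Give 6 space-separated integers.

After op 1 (in_shuffle): [0 4 1 2 5 3]
After op 2 (in_shuffle): [2 0 5 4 3 1]
After op 3 (in_shuffle): [4 2 3 0 1 5]
After op 4 (in_shuffle): [0 4 1 2 5 3]

Answer: 0 4 1 2 5 3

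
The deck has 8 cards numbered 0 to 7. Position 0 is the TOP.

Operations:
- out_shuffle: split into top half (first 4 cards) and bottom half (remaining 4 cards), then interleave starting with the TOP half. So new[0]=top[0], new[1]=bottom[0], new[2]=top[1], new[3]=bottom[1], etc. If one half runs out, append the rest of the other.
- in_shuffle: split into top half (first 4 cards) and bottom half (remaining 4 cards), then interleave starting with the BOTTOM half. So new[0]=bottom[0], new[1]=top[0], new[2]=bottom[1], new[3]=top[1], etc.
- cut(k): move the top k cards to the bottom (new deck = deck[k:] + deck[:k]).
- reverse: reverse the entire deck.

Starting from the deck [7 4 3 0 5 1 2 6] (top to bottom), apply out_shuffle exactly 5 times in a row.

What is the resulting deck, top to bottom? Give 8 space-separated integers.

Answer: 7 3 5 2 4 0 1 6

Derivation:
After op 1 (out_shuffle): [7 5 4 1 3 2 0 6]
After op 2 (out_shuffle): [7 3 5 2 4 0 1 6]
After op 3 (out_shuffle): [7 4 3 0 5 1 2 6]
After op 4 (out_shuffle): [7 5 4 1 3 2 0 6]
After op 5 (out_shuffle): [7 3 5 2 4 0 1 6]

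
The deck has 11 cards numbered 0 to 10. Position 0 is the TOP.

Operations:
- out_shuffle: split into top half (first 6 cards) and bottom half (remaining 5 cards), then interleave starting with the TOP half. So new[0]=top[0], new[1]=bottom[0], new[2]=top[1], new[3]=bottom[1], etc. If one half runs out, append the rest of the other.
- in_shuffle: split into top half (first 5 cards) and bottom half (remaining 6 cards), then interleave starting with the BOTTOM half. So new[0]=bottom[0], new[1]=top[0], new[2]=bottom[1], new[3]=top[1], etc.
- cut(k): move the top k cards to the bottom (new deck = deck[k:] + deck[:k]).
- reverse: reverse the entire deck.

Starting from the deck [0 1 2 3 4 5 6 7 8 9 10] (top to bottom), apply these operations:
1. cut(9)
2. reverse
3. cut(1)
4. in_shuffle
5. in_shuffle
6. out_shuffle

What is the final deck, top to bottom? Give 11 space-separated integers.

Answer: 5 9 2 6 10 3 7 0 4 8 1

Derivation:
After op 1 (cut(9)): [9 10 0 1 2 3 4 5 6 7 8]
After op 2 (reverse): [8 7 6 5 4 3 2 1 0 10 9]
After op 3 (cut(1)): [7 6 5 4 3 2 1 0 10 9 8]
After op 4 (in_shuffle): [2 7 1 6 0 5 10 4 9 3 8]
After op 5 (in_shuffle): [5 2 10 7 4 1 9 6 3 0 8]
After op 6 (out_shuffle): [5 9 2 6 10 3 7 0 4 8 1]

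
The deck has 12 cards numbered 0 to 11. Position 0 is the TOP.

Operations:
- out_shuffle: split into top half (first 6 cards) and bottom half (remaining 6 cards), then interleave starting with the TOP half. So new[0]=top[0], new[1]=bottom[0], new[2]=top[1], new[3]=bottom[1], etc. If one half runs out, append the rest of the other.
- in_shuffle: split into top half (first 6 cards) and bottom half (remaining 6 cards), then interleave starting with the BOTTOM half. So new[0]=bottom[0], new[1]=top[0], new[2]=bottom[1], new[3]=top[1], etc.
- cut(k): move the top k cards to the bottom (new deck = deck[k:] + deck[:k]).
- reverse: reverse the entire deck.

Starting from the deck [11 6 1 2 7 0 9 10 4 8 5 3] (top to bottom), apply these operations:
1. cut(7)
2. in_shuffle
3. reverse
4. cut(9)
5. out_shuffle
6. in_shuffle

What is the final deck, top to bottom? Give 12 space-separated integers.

After op 1 (cut(7)): [10 4 8 5 3 11 6 1 2 7 0 9]
After op 2 (in_shuffle): [6 10 1 4 2 8 7 5 0 3 9 11]
After op 3 (reverse): [11 9 3 0 5 7 8 2 4 1 10 6]
After op 4 (cut(9)): [1 10 6 11 9 3 0 5 7 8 2 4]
After op 5 (out_shuffle): [1 0 10 5 6 7 11 8 9 2 3 4]
After op 6 (in_shuffle): [11 1 8 0 9 10 2 5 3 6 4 7]

Answer: 11 1 8 0 9 10 2 5 3 6 4 7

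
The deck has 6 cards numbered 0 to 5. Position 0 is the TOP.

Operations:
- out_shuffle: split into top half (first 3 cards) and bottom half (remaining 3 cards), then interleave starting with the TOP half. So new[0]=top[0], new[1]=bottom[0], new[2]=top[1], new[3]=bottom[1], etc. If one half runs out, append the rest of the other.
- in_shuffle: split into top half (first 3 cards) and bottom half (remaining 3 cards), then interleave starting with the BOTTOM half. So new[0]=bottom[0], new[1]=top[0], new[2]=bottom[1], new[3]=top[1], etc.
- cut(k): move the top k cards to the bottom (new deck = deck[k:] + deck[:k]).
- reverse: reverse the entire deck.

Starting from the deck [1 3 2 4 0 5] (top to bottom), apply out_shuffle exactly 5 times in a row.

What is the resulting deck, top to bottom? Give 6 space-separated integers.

After op 1 (out_shuffle): [1 4 3 0 2 5]
After op 2 (out_shuffle): [1 0 4 2 3 5]
After op 3 (out_shuffle): [1 2 0 3 4 5]
After op 4 (out_shuffle): [1 3 2 4 0 5]
After op 5 (out_shuffle): [1 4 3 0 2 5]

Answer: 1 4 3 0 2 5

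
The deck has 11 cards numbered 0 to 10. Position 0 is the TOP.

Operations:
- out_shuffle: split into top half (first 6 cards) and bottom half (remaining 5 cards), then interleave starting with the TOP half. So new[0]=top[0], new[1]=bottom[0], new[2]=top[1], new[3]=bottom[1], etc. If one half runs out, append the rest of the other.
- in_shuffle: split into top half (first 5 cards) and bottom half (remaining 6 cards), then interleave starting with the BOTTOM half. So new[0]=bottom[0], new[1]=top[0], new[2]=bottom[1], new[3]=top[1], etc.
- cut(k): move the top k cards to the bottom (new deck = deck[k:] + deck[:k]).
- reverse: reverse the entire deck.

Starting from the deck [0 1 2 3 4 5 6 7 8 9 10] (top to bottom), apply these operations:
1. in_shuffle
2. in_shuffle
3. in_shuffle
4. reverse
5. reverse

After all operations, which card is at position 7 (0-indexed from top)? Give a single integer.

Answer: 0

Derivation:
After op 1 (in_shuffle): [5 0 6 1 7 2 8 3 9 4 10]
After op 2 (in_shuffle): [2 5 8 0 3 6 9 1 4 7 10]
After op 3 (in_shuffle): [6 2 9 5 1 8 4 0 7 3 10]
After op 4 (reverse): [10 3 7 0 4 8 1 5 9 2 6]
After op 5 (reverse): [6 2 9 5 1 8 4 0 7 3 10]
Position 7: card 0.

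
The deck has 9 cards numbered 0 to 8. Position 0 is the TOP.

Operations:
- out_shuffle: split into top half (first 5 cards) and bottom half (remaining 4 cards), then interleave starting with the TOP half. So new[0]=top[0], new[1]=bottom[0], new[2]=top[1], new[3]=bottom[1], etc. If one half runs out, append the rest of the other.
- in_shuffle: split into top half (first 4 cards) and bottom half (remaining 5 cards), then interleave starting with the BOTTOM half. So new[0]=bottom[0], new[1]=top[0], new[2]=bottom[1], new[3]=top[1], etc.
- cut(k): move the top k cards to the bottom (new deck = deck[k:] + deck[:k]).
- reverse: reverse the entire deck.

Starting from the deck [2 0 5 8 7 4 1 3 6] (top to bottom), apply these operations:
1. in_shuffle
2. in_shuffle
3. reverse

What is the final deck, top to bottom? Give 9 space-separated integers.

Answer: 6 0 8 4 3 2 5 7 1

Derivation:
After op 1 (in_shuffle): [7 2 4 0 1 5 3 8 6]
After op 2 (in_shuffle): [1 7 5 2 3 4 8 0 6]
After op 3 (reverse): [6 0 8 4 3 2 5 7 1]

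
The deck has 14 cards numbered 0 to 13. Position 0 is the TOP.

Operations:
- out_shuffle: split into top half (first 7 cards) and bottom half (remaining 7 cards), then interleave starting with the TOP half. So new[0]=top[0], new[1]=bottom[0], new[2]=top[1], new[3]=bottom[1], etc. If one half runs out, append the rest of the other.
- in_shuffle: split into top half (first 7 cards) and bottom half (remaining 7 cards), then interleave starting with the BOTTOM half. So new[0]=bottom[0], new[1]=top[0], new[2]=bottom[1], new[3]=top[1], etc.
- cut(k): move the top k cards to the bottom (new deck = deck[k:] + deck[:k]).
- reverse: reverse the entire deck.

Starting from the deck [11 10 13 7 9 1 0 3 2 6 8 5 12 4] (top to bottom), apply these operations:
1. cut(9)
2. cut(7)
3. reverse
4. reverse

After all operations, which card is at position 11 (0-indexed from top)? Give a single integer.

Answer: 4

Derivation:
After op 1 (cut(9)): [6 8 5 12 4 11 10 13 7 9 1 0 3 2]
After op 2 (cut(7)): [13 7 9 1 0 3 2 6 8 5 12 4 11 10]
After op 3 (reverse): [10 11 4 12 5 8 6 2 3 0 1 9 7 13]
After op 4 (reverse): [13 7 9 1 0 3 2 6 8 5 12 4 11 10]
Position 11: card 4.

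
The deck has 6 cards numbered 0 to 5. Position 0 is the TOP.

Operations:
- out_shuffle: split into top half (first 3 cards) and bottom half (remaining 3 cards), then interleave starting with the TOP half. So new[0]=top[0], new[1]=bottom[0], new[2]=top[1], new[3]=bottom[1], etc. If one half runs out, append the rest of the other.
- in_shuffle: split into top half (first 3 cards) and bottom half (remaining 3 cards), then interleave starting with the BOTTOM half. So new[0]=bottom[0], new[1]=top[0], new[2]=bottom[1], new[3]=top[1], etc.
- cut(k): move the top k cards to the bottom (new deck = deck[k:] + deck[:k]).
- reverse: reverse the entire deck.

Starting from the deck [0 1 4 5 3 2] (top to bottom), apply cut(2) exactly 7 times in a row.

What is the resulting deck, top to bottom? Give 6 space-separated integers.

Answer: 4 5 3 2 0 1

Derivation:
After op 1 (cut(2)): [4 5 3 2 0 1]
After op 2 (cut(2)): [3 2 0 1 4 5]
After op 3 (cut(2)): [0 1 4 5 3 2]
After op 4 (cut(2)): [4 5 3 2 0 1]
After op 5 (cut(2)): [3 2 0 1 4 5]
After op 6 (cut(2)): [0 1 4 5 3 2]
After op 7 (cut(2)): [4 5 3 2 0 1]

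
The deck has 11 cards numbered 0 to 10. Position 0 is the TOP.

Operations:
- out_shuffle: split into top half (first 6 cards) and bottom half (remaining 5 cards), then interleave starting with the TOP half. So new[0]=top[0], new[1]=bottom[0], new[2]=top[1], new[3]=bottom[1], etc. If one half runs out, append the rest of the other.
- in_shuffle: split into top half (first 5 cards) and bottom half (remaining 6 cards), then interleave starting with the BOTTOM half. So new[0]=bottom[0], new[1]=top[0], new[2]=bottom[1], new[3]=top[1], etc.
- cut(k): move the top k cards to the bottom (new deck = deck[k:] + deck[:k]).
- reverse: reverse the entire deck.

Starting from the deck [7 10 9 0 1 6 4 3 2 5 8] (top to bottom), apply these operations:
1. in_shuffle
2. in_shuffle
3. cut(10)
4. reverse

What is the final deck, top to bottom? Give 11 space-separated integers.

After op 1 (in_shuffle): [6 7 4 10 3 9 2 0 5 1 8]
After op 2 (in_shuffle): [9 6 2 7 0 4 5 10 1 3 8]
After op 3 (cut(10)): [8 9 6 2 7 0 4 5 10 1 3]
After op 4 (reverse): [3 1 10 5 4 0 7 2 6 9 8]

Answer: 3 1 10 5 4 0 7 2 6 9 8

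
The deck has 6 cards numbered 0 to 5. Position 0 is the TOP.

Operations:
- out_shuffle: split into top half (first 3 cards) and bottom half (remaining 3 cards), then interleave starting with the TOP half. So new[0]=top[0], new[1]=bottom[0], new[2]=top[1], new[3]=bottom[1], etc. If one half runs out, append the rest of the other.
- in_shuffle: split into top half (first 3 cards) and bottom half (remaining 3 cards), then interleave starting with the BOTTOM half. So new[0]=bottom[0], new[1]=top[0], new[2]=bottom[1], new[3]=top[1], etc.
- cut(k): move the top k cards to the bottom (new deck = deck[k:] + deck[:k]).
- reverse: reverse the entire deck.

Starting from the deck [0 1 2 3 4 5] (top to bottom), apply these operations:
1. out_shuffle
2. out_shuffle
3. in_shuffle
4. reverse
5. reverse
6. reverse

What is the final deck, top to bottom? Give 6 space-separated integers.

After op 1 (out_shuffle): [0 3 1 4 2 5]
After op 2 (out_shuffle): [0 4 3 2 1 5]
After op 3 (in_shuffle): [2 0 1 4 5 3]
After op 4 (reverse): [3 5 4 1 0 2]
After op 5 (reverse): [2 0 1 4 5 3]
After op 6 (reverse): [3 5 4 1 0 2]

Answer: 3 5 4 1 0 2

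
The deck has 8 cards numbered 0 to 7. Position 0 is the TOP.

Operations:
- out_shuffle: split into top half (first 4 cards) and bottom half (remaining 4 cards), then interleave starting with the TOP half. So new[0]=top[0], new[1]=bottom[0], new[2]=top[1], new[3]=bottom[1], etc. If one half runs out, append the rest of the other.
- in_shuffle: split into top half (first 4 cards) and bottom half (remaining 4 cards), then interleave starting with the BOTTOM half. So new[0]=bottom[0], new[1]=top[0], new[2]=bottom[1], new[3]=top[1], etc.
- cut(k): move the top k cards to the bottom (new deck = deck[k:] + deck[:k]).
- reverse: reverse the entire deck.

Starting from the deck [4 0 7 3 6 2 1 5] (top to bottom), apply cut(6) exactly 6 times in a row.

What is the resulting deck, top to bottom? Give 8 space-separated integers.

After op 1 (cut(6)): [1 5 4 0 7 3 6 2]
After op 2 (cut(6)): [6 2 1 5 4 0 7 3]
After op 3 (cut(6)): [7 3 6 2 1 5 4 0]
After op 4 (cut(6)): [4 0 7 3 6 2 1 5]
After op 5 (cut(6)): [1 5 4 0 7 3 6 2]
After op 6 (cut(6)): [6 2 1 5 4 0 7 3]

Answer: 6 2 1 5 4 0 7 3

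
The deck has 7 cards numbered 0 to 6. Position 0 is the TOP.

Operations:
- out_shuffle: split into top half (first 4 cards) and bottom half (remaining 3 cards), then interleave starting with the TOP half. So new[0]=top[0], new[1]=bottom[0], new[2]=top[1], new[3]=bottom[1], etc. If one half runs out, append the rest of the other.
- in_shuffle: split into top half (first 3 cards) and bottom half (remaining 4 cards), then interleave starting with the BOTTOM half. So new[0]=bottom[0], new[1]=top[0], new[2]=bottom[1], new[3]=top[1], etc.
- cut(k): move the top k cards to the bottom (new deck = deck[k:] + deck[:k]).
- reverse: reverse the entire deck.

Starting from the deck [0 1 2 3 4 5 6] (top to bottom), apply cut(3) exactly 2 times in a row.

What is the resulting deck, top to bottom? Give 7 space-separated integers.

After op 1 (cut(3)): [3 4 5 6 0 1 2]
After op 2 (cut(3)): [6 0 1 2 3 4 5]

Answer: 6 0 1 2 3 4 5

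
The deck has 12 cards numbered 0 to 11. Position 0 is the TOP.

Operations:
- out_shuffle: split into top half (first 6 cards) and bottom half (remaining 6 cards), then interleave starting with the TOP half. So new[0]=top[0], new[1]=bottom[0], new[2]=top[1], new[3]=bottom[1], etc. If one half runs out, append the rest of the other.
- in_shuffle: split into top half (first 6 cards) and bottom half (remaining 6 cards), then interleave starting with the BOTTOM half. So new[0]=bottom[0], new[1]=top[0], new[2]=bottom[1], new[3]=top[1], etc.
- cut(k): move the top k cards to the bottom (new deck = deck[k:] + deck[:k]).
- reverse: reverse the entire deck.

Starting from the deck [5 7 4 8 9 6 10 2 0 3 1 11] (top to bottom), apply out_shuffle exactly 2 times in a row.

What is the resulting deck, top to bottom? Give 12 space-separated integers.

Answer: 5 8 10 3 7 9 2 1 4 6 0 11

Derivation:
After op 1 (out_shuffle): [5 10 7 2 4 0 8 3 9 1 6 11]
After op 2 (out_shuffle): [5 8 10 3 7 9 2 1 4 6 0 11]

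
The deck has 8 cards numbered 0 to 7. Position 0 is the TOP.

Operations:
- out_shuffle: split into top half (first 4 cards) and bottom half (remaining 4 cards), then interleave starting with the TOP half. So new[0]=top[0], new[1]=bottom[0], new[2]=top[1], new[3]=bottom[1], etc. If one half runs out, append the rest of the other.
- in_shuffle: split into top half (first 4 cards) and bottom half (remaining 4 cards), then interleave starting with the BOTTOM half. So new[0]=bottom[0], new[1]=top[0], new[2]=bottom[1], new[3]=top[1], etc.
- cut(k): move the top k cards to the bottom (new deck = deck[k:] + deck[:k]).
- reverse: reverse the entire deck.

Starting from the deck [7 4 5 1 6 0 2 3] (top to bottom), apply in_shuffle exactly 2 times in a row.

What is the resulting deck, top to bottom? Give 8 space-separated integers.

Answer: 2 6 5 7 3 0 1 4

Derivation:
After op 1 (in_shuffle): [6 7 0 4 2 5 3 1]
After op 2 (in_shuffle): [2 6 5 7 3 0 1 4]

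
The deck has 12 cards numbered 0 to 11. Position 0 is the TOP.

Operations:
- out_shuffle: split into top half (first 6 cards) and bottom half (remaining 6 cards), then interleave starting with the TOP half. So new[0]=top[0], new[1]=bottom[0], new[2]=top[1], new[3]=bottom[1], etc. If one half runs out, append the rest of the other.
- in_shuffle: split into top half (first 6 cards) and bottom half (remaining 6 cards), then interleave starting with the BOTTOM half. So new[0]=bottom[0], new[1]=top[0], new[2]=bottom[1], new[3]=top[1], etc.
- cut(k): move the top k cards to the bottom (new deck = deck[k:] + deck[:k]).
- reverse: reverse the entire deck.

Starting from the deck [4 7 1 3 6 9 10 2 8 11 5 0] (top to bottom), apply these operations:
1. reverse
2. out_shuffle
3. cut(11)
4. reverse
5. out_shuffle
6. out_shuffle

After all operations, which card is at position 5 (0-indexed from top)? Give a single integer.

Answer: 8

Derivation:
After op 1 (reverse): [0 5 11 8 2 10 9 6 3 1 7 4]
After op 2 (out_shuffle): [0 9 5 6 11 3 8 1 2 7 10 4]
After op 3 (cut(11)): [4 0 9 5 6 11 3 8 1 2 7 10]
After op 4 (reverse): [10 7 2 1 8 3 11 6 5 9 0 4]
After op 5 (out_shuffle): [10 11 7 6 2 5 1 9 8 0 3 4]
After op 6 (out_shuffle): [10 1 11 9 7 8 6 0 2 3 5 4]
Position 5: card 8.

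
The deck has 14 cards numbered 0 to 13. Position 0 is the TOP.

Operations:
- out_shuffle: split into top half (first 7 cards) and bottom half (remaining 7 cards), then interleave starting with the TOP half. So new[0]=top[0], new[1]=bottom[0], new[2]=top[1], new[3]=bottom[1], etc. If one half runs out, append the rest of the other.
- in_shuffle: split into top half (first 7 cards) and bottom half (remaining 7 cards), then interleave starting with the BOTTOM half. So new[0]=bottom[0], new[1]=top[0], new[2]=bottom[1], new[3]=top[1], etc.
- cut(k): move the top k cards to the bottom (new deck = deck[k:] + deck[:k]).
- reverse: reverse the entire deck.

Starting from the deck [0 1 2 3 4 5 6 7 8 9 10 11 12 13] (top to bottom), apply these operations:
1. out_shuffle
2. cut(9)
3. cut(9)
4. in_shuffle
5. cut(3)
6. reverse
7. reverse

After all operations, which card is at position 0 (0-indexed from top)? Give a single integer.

Answer: 9

Derivation:
After op 1 (out_shuffle): [0 7 1 8 2 9 3 10 4 11 5 12 6 13]
After op 2 (cut(9)): [11 5 12 6 13 0 7 1 8 2 9 3 10 4]
After op 3 (cut(9)): [2 9 3 10 4 11 5 12 6 13 0 7 1 8]
After op 4 (in_shuffle): [12 2 6 9 13 3 0 10 7 4 1 11 8 5]
After op 5 (cut(3)): [9 13 3 0 10 7 4 1 11 8 5 12 2 6]
After op 6 (reverse): [6 2 12 5 8 11 1 4 7 10 0 3 13 9]
After op 7 (reverse): [9 13 3 0 10 7 4 1 11 8 5 12 2 6]
Position 0: card 9.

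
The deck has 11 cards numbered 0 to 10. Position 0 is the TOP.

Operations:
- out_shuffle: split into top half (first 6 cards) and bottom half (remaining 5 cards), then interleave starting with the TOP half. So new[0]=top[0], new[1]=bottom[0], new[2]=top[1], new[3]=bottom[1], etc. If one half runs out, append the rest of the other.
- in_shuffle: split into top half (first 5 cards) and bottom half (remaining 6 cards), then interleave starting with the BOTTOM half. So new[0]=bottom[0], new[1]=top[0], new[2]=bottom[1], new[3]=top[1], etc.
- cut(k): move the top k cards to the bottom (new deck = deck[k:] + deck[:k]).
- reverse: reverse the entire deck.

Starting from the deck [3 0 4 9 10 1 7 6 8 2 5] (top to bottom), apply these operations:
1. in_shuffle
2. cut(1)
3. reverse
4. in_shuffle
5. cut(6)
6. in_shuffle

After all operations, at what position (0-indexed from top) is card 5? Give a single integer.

Answer: 6

Derivation:
After op 1 (in_shuffle): [1 3 7 0 6 4 8 9 2 10 5]
After op 2 (cut(1)): [3 7 0 6 4 8 9 2 10 5 1]
After op 3 (reverse): [1 5 10 2 9 8 4 6 0 7 3]
After op 4 (in_shuffle): [8 1 4 5 6 10 0 2 7 9 3]
After op 5 (cut(6)): [0 2 7 9 3 8 1 4 5 6 10]
After op 6 (in_shuffle): [8 0 1 2 4 7 5 9 6 3 10]
Card 5 is at position 6.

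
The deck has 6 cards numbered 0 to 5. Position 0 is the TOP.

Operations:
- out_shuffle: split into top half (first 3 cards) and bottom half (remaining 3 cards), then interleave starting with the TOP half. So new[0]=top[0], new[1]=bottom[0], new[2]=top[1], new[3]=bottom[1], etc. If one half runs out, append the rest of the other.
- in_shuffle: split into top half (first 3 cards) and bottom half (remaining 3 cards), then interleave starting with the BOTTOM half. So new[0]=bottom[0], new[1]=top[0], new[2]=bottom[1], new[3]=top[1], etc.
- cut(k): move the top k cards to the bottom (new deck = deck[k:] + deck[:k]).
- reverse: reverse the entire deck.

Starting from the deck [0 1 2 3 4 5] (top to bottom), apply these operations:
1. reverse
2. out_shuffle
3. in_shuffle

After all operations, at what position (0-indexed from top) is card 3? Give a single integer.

Answer: 2

Derivation:
After op 1 (reverse): [5 4 3 2 1 0]
After op 2 (out_shuffle): [5 2 4 1 3 0]
After op 3 (in_shuffle): [1 5 3 2 0 4]
Card 3 is at position 2.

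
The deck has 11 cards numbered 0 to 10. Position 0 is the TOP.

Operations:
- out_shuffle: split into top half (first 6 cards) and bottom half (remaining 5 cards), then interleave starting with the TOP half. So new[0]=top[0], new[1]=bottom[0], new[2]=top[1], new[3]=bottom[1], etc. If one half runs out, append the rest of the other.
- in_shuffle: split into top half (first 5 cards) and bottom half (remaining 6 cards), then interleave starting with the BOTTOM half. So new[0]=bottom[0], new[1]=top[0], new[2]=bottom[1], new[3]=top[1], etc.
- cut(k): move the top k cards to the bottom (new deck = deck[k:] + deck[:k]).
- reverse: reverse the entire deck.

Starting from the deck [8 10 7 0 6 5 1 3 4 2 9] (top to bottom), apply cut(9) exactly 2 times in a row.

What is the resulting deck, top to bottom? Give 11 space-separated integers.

After op 1 (cut(9)): [2 9 8 10 7 0 6 5 1 3 4]
After op 2 (cut(9)): [3 4 2 9 8 10 7 0 6 5 1]

Answer: 3 4 2 9 8 10 7 0 6 5 1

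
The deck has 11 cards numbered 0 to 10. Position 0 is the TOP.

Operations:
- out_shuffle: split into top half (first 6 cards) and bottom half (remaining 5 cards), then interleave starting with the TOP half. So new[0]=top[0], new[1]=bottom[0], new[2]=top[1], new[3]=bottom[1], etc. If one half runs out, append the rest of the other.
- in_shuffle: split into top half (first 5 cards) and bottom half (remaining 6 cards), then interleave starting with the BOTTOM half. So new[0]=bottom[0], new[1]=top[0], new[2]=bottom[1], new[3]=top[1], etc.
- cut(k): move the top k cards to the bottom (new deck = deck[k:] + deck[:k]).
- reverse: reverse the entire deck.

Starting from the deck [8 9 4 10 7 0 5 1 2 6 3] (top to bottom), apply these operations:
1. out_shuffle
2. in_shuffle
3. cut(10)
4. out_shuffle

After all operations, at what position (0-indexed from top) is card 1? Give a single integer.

After op 1 (out_shuffle): [8 5 9 1 4 2 10 6 7 3 0]
After op 2 (in_shuffle): [2 8 10 5 6 9 7 1 3 4 0]
After op 3 (cut(10)): [0 2 8 10 5 6 9 7 1 3 4]
After op 4 (out_shuffle): [0 9 2 7 8 1 10 3 5 4 6]
Card 1 is at position 5.

Answer: 5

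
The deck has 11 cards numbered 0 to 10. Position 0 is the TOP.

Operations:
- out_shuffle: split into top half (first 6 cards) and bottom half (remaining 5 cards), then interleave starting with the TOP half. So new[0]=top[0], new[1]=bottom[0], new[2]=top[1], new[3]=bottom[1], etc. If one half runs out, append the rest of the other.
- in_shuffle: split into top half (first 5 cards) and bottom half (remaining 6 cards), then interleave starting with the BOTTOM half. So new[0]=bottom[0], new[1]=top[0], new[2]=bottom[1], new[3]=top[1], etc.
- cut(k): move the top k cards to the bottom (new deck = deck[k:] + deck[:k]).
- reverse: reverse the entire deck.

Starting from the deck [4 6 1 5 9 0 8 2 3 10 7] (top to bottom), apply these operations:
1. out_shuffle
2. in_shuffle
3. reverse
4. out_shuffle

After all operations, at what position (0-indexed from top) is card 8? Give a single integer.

Answer: 3

Derivation:
After op 1 (out_shuffle): [4 8 6 2 1 3 5 10 9 7 0]
After op 2 (in_shuffle): [3 4 5 8 10 6 9 2 7 1 0]
After op 3 (reverse): [0 1 7 2 9 6 10 8 5 4 3]
After op 4 (out_shuffle): [0 10 1 8 7 5 2 4 9 3 6]
Card 8 is at position 3.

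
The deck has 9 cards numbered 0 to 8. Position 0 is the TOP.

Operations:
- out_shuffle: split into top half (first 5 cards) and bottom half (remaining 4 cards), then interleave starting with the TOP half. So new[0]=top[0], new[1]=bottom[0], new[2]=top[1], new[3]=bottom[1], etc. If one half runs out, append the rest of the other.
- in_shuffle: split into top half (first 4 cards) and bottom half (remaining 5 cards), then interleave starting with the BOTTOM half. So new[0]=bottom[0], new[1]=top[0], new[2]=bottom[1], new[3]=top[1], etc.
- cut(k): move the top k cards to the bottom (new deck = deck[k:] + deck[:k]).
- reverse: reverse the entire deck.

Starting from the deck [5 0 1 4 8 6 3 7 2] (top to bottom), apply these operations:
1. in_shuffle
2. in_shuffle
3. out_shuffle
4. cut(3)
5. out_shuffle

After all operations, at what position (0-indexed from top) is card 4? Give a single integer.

Answer: 0

Derivation:
After op 1 (in_shuffle): [8 5 6 0 3 1 7 4 2]
After op 2 (in_shuffle): [3 8 1 5 7 6 4 0 2]
After op 3 (out_shuffle): [3 6 8 4 1 0 5 2 7]
After op 4 (cut(3)): [4 1 0 5 2 7 3 6 8]
After op 5 (out_shuffle): [4 7 1 3 0 6 5 8 2]
Card 4 is at position 0.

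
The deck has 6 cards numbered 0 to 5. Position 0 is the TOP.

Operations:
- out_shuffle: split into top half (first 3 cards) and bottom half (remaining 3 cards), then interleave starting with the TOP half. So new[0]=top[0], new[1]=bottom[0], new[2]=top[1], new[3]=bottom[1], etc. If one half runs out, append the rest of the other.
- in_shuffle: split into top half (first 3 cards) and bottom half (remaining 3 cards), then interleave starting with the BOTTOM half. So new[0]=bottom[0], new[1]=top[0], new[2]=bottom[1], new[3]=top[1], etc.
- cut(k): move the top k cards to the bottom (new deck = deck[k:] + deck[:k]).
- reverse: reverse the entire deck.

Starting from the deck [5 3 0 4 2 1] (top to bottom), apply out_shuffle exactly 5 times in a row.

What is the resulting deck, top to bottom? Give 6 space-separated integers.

Answer: 5 4 3 2 0 1

Derivation:
After op 1 (out_shuffle): [5 4 3 2 0 1]
After op 2 (out_shuffle): [5 2 4 0 3 1]
After op 3 (out_shuffle): [5 0 2 3 4 1]
After op 4 (out_shuffle): [5 3 0 4 2 1]
After op 5 (out_shuffle): [5 4 3 2 0 1]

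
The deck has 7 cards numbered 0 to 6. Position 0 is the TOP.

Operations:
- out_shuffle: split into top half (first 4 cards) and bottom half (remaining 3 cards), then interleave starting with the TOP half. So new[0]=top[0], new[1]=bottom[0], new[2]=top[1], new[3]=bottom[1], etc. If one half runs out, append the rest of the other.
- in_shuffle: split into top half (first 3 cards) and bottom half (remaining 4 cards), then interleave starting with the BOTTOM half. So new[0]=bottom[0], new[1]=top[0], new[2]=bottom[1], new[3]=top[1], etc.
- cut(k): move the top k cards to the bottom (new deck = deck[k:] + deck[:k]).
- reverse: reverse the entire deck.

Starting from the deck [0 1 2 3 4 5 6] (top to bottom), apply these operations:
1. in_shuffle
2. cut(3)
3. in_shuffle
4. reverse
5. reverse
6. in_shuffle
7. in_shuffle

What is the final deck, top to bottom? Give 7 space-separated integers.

Answer: 1 5 2 6 3 0 4

Derivation:
After op 1 (in_shuffle): [3 0 4 1 5 2 6]
After op 2 (cut(3)): [1 5 2 6 3 0 4]
After op 3 (in_shuffle): [6 1 3 5 0 2 4]
After op 4 (reverse): [4 2 0 5 3 1 6]
After op 5 (reverse): [6 1 3 5 0 2 4]
After op 6 (in_shuffle): [5 6 0 1 2 3 4]
After op 7 (in_shuffle): [1 5 2 6 3 0 4]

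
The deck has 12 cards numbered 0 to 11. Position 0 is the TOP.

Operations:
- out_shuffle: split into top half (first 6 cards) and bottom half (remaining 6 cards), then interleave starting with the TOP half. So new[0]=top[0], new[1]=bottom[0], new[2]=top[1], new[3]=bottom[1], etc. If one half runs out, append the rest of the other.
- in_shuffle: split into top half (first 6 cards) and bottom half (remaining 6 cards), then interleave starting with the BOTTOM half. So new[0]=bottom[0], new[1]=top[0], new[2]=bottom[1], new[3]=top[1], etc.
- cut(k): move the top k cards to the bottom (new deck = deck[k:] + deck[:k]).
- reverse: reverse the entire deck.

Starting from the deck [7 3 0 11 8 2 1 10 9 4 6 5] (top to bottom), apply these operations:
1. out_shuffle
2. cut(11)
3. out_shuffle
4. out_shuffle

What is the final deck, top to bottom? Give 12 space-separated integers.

Answer: 5 3 9 8 7 10 11 6 1 0 4 2

Derivation:
After op 1 (out_shuffle): [7 1 3 10 0 9 11 4 8 6 2 5]
After op 2 (cut(11)): [5 7 1 3 10 0 9 11 4 8 6 2]
After op 3 (out_shuffle): [5 9 7 11 1 4 3 8 10 6 0 2]
After op 4 (out_shuffle): [5 3 9 8 7 10 11 6 1 0 4 2]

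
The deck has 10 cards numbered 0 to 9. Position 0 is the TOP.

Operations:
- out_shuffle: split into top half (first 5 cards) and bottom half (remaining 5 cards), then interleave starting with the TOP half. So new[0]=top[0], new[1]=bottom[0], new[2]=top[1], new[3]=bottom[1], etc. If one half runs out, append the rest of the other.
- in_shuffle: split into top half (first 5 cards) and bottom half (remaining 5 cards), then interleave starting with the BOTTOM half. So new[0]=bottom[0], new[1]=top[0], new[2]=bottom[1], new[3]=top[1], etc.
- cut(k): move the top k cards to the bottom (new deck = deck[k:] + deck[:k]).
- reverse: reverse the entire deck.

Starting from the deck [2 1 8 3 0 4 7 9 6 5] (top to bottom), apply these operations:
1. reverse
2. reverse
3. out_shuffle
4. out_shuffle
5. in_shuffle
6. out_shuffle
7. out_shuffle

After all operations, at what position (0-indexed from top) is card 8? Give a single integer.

After op 1 (reverse): [5 6 9 7 4 0 3 8 1 2]
After op 2 (reverse): [2 1 8 3 0 4 7 9 6 5]
After op 3 (out_shuffle): [2 4 1 7 8 9 3 6 0 5]
After op 4 (out_shuffle): [2 9 4 3 1 6 7 0 8 5]
After op 5 (in_shuffle): [6 2 7 9 0 4 8 3 5 1]
After op 6 (out_shuffle): [6 4 2 8 7 3 9 5 0 1]
After op 7 (out_shuffle): [6 3 4 9 2 5 8 0 7 1]
Card 8 is at position 6.

Answer: 6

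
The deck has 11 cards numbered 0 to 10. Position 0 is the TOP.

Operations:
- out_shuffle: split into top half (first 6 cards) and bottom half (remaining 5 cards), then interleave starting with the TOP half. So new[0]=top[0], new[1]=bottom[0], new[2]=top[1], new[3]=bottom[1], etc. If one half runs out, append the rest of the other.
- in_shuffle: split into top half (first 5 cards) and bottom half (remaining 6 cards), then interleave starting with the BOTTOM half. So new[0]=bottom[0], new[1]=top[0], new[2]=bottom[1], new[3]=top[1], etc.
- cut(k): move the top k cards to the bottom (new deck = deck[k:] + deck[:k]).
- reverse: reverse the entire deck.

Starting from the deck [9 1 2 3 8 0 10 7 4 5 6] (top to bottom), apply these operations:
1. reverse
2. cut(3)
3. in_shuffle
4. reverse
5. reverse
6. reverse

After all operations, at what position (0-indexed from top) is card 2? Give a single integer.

Answer: 10

Derivation:
After op 1 (reverse): [6 5 4 7 10 0 8 3 2 1 9]
After op 2 (cut(3)): [7 10 0 8 3 2 1 9 6 5 4]
After op 3 (in_shuffle): [2 7 1 10 9 0 6 8 5 3 4]
After op 4 (reverse): [4 3 5 8 6 0 9 10 1 7 2]
After op 5 (reverse): [2 7 1 10 9 0 6 8 5 3 4]
After op 6 (reverse): [4 3 5 8 6 0 9 10 1 7 2]
Card 2 is at position 10.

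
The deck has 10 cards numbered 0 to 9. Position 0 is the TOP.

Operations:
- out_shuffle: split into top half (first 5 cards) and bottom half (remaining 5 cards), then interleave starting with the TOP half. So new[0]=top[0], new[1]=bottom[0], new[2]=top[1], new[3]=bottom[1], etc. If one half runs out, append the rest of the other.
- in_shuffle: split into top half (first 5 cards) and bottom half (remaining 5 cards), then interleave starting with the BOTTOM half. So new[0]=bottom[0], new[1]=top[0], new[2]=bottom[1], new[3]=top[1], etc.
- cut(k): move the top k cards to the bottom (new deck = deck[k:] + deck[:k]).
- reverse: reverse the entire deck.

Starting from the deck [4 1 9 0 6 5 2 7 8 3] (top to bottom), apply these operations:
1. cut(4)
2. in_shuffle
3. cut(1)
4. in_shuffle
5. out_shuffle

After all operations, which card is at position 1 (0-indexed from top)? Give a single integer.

Answer: 5

Derivation:
After op 1 (cut(4)): [6 5 2 7 8 3 4 1 9 0]
After op 2 (in_shuffle): [3 6 4 5 1 2 9 7 0 8]
After op 3 (cut(1)): [6 4 5 1 2 9 7 0 8 3]
After op 4 (in_shuffle): [9 6 7 4 0 5 8 1 3 2]
After op 5 (out_shuffle): [9 5 6 8 7 1 4 3 0 2]
Position 1: card 5.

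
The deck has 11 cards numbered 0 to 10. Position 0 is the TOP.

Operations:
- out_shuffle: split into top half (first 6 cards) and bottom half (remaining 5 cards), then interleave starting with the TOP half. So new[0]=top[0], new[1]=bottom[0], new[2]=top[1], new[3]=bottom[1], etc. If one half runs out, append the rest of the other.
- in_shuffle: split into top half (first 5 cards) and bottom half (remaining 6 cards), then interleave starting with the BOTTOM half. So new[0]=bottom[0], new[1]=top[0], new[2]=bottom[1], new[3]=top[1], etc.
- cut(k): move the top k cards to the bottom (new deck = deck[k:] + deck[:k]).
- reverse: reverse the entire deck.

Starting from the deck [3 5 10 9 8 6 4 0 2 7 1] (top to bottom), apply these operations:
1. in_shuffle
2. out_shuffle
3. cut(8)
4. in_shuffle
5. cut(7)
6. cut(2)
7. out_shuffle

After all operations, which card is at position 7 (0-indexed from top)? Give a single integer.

After op 1 (in_shuffle): [6 3 4 5 0 10 2 9 7 8 1]
After op 2 (out_shuffle): [6 2 3 9 4 7 5 8 0 1 10]
After op 3 (cut(8)): [0 1 10 6 2 3 9 4 7 5 8]
After op 4 (in_shuffle): [3 0 9 1 4 10 7 6 5 2 8]
After op 5 (cut(7)): [6 5 2 8 3 0 9 1 4 10 7]
After op 6 (cut(2)): [2 8 3 0 9 1 4 10 7 6 5]
After op 7 (out_shuffle): [2 4 8 10 3 7 0 6 9 5 1]
Position 7: card 6.

Answer: 6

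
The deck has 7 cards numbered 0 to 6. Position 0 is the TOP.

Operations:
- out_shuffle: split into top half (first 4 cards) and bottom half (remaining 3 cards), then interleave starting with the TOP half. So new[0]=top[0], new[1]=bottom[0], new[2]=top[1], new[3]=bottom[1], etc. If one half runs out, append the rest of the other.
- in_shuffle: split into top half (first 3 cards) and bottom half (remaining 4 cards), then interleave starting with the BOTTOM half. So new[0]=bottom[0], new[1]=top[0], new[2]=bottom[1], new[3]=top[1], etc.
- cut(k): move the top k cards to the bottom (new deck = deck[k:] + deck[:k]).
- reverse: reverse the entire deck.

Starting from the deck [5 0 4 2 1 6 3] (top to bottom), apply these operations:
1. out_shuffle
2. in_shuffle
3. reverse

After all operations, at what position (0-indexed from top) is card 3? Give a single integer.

After op 1 (out_shuffle): [5 1 0 6 4 3 2]
After op 2 (in_shuffle): [6 5 4 1 3 0 2]
After op 3 (reverse): [2 0 3 1 4 5 6]
Card 3 is at position 2.

Answer: 2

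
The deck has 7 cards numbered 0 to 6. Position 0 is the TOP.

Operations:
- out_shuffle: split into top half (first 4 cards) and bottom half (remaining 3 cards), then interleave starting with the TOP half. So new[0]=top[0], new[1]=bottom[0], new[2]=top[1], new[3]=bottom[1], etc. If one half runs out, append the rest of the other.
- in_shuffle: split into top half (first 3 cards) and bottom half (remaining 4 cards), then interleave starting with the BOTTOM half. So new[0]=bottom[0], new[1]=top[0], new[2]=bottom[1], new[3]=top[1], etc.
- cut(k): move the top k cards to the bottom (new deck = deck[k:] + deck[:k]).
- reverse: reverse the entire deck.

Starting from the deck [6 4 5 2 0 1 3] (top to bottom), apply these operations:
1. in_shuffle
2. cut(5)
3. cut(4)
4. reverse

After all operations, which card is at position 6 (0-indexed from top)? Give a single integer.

Answer: 0

Derivation:
After op 1 (in_shuffle): [2 6 0 4 1 5 3]
After op 2 (cut(5)): [5 3 2 6 0 4 1]
After op 3 (cut(4)): [0 4 1 5 3 2 6]
After op 4 (reverse): [6 2 3 5 1 4 0]
Position 6: card 0.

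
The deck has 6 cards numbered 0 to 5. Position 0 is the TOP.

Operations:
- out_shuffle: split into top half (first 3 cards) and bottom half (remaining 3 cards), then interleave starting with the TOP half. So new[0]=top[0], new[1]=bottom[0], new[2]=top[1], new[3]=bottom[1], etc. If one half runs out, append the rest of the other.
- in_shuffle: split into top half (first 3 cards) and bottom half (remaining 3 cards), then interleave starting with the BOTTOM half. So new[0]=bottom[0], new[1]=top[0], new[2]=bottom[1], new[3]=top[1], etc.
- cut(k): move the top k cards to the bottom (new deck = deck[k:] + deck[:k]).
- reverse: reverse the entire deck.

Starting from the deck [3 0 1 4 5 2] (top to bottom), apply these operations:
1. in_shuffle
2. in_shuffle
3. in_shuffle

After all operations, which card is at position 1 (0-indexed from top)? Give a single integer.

After op 1 (in_shuffle): [4 3 5 0 2 1]
After op 2 (in_shuffle): [0 4 2 3 1 5]
After op 3 (in_shuffle): [3 0 1 4 5 2]
Position 1: card 0.

Answer: 0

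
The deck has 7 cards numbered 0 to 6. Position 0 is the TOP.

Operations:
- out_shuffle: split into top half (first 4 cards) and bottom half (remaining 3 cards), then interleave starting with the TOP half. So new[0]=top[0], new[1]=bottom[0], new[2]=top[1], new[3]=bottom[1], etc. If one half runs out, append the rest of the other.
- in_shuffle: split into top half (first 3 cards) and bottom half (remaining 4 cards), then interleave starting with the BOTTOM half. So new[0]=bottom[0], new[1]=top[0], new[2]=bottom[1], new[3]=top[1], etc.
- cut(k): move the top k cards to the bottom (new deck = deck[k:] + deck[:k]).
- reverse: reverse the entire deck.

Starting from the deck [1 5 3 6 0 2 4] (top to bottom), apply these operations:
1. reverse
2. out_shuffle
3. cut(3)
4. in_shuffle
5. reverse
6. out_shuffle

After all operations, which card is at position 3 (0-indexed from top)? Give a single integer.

Answer: 5

Derivation:
After op 1 (reverse): [4 2 0 6 3 5 1]
After op 2 (out_shuffle): [4 3 2 5 0 1 6]
After op 3 (cut(3)): [5 0 1 6 4 3 2]
After op 4 (in_shuffle): [6 5 4 0 3 1 2]
After op 5 (reverse): [2 1 3 0 4 5 6]
After op 6 (out_shuffle): [2 4 1 5 3 6 0]
Position 3: card 5.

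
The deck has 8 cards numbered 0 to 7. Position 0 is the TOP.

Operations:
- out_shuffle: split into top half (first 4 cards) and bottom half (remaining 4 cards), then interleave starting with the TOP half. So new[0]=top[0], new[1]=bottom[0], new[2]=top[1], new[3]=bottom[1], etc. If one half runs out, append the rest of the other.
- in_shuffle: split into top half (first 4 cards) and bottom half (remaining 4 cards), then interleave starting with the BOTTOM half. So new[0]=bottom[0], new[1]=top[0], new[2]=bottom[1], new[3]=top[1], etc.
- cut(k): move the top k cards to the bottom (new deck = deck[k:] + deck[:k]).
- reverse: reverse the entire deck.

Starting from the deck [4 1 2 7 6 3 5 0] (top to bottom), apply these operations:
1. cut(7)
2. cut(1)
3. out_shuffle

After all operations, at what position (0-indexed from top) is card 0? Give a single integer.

Answer: 7

Derivation:
After op 1 (cut(7)): [0 4 1 2 7 6 3 5]
After op 2 (cut(1)): [4 1 2 7 6 3 5 0]
After op 3 (out_shuffle): [4 6 1 3 2 5 7 0]
Card 0 is at position 7.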